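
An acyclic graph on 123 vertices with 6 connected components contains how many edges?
117 (Each of the 6 component trees on V_i vertices has V_i - 1 edges; summing gives V - C = 123 - 6 = 117)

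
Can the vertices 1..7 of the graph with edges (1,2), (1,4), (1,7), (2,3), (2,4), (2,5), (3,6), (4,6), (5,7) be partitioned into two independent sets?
No (odd cycle of length 3: 2 -> 1 -> 4 -> 2)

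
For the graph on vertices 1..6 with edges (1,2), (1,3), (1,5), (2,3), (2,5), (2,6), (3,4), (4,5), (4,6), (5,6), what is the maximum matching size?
3 (matching: (1,2), (3,4), (5,6); upper bound floor(n/2) = floor(6/2) = 3)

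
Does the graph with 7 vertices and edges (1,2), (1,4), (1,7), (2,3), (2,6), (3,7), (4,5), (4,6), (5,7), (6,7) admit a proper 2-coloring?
Yes. Partition: {1, 3, 5, 6}, {2, 4, 7}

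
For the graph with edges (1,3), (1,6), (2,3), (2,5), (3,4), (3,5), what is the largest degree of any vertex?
4 (attained at vertex 3)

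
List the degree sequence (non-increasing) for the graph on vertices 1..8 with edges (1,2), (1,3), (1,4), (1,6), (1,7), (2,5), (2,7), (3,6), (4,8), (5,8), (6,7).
[5, 3, 3, 3, 2, 2, 2, 2] (degrees: deg(1)=5, deg(2)=3, deg(3)=2, deg(4)=2, deg(5)=2, deg(6)=3, deg(7)=3, deg(8)=2)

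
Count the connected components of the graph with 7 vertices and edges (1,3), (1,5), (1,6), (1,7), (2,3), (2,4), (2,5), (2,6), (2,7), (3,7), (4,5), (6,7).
1 (components: {1, 2, 3, 4, 5, 6, 7})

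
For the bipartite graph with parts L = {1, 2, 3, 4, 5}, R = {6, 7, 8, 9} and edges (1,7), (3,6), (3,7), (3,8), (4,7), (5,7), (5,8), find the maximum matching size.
3 (matching: (1,7), (3,6), (5,8); upper bound min(|L|,|R|) = min(5,4) = 4)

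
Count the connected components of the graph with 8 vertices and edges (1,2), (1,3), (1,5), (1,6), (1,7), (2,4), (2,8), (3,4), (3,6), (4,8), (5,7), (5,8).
1 (components: {1, 2, 3, 4, 5, 6, 7, 8})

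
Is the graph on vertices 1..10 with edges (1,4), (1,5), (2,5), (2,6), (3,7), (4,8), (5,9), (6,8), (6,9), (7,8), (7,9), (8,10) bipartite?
Yes. Partition: {1, 2, 3, 8, 9}, {4, 5, 6, 7, 10}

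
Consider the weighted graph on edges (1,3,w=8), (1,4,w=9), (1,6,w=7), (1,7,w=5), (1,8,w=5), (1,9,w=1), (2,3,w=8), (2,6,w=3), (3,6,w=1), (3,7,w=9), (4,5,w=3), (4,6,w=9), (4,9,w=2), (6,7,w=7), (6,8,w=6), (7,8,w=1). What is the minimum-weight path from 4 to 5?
3 (path: 4 -> 5; weights 3 = 3)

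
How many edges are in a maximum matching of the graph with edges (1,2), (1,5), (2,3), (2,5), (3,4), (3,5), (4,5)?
2 (matching: (2,3), (4,5); upper bound floor(n/2) = floor(5/2) = 2)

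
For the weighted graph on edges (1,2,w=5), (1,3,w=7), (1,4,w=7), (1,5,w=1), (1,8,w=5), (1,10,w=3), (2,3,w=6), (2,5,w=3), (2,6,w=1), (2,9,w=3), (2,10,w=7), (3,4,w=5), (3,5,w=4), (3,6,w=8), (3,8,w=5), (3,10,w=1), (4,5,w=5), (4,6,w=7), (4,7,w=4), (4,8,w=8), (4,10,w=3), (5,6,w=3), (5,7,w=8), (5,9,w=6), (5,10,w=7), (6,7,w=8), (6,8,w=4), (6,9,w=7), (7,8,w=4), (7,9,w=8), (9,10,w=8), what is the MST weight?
23 (MST edges: (1,5,w=1), (1,10,w=3), (2,5,w=3), (2,6,w=1), (2,9,w=3), (3,10,w=1), (4,7,w=4), (4,10,w=3), (6,8,w=4); sum of weights 1 + 3 + 3 + 1 + 3 + 1 + 4 + 3 + 4 = 23)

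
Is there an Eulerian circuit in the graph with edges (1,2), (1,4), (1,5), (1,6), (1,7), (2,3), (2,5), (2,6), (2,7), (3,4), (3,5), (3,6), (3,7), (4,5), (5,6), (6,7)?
No (6 vertices have odd degree: {1, 2, 3, 4, 5, 6}; Eulerian circuit requires 0)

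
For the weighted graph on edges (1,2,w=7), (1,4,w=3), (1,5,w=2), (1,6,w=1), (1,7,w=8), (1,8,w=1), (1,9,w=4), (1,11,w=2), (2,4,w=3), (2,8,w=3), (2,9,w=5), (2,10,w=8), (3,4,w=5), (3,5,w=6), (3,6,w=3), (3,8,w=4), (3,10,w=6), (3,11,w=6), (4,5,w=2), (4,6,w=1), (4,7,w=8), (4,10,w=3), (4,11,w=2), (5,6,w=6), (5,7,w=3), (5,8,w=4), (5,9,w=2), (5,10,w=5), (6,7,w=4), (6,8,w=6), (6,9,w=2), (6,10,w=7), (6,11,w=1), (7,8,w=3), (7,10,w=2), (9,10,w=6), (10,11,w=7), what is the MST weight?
19 (MST edges: (1,5,w=2), (1,6,w=1), (1,8,w=1), (2,8,w=3), (3,6,w=3), (4,6,w=1), (4,10,w=3), (5,9,w=2), (6,11,w=1), (7,10,w=2); sum of weights 2 + 1 + 1 + 3 + 3 + 1 + 3 + 2 + 1 + 2 = 19)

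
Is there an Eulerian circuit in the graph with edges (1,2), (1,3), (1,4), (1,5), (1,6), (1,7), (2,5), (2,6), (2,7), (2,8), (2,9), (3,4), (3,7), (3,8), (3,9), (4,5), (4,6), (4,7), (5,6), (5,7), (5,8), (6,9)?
No (6 vertices have odd degree: {3, 4, 6, 7, 8, 9}; Eulerian circuit requires 0)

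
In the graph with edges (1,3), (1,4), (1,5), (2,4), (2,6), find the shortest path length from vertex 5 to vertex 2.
3 (path: 5 -> 1 -> 4 -> 2, 3 edges)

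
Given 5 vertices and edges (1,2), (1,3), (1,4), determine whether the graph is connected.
No, it has 2 components: {1, 2, 3, 4}, {5}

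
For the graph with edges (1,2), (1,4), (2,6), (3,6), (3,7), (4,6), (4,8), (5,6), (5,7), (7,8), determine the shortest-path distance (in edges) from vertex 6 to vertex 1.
2 (path: 6 -> 4 -> 1, 2 edges)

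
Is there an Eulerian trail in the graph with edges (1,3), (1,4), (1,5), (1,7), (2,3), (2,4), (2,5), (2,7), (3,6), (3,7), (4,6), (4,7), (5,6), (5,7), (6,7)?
Yes — and in fact it has an Eulerian circuit (the graph is connected and all 7 vertices have even degree)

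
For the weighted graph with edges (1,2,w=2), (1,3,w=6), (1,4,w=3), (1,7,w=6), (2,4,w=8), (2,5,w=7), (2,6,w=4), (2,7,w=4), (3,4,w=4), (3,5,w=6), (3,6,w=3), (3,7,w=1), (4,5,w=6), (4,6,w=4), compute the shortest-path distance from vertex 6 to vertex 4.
4 (path: 6 -> 4; weights 4 = 4)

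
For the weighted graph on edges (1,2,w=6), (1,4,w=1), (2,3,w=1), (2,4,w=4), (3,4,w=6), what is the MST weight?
6 (MST edges: (1,4,w=1), (2,3,w=1), (2,4,w=4); sum of weights 1 + 1 + 4 = 6)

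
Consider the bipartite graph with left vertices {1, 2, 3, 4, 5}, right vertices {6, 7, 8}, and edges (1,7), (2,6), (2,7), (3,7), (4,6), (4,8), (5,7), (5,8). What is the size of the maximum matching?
3 (matching: (1,7), (2,6), (4,8); upper bound min(|L|,|R|) = min(5,3) = 3)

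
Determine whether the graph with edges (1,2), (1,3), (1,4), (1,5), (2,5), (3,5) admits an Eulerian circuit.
No (2 vertices have odd degree: {4, 5}; Eulerian circuit requires 0)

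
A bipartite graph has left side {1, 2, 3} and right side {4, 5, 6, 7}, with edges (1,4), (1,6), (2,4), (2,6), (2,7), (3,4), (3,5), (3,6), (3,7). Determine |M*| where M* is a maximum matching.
3 (matching: (1,6), (2,7), (3,5); upper bound min(|L|,|R|) = min(3,4) = 3)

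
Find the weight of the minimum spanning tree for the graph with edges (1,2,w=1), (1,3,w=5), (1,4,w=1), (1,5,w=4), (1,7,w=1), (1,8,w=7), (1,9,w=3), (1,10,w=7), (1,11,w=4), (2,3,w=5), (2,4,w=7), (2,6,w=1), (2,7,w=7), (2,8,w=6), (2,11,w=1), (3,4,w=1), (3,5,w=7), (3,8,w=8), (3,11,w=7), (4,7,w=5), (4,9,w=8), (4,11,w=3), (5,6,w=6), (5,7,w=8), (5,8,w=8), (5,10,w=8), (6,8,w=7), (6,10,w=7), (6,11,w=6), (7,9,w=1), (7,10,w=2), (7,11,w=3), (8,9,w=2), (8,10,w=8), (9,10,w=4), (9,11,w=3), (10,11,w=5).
15 (MST edges: (1,2,w=1), (1,4,w=1), (1,5,w=4), (1,7,w=1), (2,6,w=1), (2,11,w=1), (3,4,w=1), (7,9,w=1), (7,10,w=2), (8,9,w=2); sum of weights 1 + 1 + 4 + 1 + 1 + 1 + 1 + 1 + 2 + 2 = 15)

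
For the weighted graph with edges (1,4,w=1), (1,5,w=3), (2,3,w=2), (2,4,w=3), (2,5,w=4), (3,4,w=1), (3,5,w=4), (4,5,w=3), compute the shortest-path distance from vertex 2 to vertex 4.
3 (path: 2 -> 4; weights 3 = 3)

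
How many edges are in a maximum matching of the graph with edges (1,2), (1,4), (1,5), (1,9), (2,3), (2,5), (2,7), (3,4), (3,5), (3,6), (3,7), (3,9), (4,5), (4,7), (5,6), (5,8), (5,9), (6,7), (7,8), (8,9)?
4 (matching: (1,4), (3,9), (5,8), (6,7); upper bound floor(n/2) = floor(9/2) = 4)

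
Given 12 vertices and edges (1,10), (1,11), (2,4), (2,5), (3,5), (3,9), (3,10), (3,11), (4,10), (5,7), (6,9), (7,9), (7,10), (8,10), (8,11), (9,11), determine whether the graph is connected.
No, it has 2 components: {1, 2, 3, 4, 5, 6, 7, 8, 9, 10, 11}, {12}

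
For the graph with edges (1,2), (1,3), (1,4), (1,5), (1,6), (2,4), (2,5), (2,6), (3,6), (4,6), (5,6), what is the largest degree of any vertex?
5 (attained at vertices 1, 6)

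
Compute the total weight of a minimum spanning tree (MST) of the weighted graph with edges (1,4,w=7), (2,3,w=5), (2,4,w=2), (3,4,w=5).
14 (MST edges: (1,4,w=7), (2,3,w=5), (2,4,w=2); sum of weights 7 + 5 + 2 = 14)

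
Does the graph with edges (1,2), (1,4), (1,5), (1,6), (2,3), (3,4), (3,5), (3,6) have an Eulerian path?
Yes — and in fact it has an Eulerian circuit (the graph is connected and all 6 vertices have even degree)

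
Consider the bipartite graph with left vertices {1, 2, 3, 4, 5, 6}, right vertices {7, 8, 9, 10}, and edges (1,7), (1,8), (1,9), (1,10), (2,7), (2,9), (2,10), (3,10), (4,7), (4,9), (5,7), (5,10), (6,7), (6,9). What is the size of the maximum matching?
4 (matching: (1,8), (2,9), (3,10), (4,7); upper bound min(|L|,|R|) = min(6,4) = 4)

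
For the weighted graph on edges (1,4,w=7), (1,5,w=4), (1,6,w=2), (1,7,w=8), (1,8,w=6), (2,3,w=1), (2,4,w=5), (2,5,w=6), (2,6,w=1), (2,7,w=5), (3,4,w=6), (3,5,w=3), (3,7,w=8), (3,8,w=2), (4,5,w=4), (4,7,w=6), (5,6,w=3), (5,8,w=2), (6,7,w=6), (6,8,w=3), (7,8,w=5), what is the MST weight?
17 (MST edges: (1,6,w=2), (2,3,w=1), (2,6,w=1), (2,7,w=5), (3,8,w=2), (4,5,w=4), (5,8,w=2); sum of weights 2 + 1 + 1 + 5 + 2 + 4 + 2 = 17)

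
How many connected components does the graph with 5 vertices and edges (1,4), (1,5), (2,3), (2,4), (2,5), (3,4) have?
1 (components: {1, 2, 3, 4, 5})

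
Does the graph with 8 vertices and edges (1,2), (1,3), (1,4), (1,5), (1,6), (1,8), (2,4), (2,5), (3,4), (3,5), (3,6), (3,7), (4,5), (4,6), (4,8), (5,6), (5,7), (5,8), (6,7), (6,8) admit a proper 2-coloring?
No (odd cycle of length 3: 3 -> 1 -> 5 -> 3)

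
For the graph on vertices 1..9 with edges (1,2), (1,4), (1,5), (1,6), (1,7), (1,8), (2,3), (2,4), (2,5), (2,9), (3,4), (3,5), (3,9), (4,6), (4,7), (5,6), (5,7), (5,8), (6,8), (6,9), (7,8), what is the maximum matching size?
4 (matching: (1,8), (2,9), (4,7), (5,6); upper bound floor(n/2) = floor(9/2) = 4)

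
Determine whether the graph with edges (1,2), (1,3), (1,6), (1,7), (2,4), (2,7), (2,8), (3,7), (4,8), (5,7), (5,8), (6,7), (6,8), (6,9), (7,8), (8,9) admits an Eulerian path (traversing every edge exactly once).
Yes — and in fact it has an Eulerian circuit (the graph is connected and all 9 vertices have even degree)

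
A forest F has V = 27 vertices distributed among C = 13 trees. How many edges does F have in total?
14 (Each of the 13 component trees on V_i vertices has V_i - 1 edges; summing gives V - C = 27 - 13 = 14)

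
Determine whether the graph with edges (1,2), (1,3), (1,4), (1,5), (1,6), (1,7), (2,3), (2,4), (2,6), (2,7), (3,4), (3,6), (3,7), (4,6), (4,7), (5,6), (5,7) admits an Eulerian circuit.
No (6 vertices have odd degree: {2, 3, 4, 5, 6, 7}; Eulerian circuit requires 0)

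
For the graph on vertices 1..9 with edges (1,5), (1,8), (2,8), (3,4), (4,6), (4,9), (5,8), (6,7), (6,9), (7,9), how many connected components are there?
2 (components: {1, 2, 5, 8}, {3, 4, 6, 7, 9})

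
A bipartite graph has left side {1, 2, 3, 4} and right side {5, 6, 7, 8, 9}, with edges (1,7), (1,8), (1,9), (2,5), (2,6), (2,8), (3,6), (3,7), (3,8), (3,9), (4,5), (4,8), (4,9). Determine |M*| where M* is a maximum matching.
4 (matching: (1,7), (2,8), (3,6), (4,9); upper bound min(|L|,|R|) = min(4,5) = 4)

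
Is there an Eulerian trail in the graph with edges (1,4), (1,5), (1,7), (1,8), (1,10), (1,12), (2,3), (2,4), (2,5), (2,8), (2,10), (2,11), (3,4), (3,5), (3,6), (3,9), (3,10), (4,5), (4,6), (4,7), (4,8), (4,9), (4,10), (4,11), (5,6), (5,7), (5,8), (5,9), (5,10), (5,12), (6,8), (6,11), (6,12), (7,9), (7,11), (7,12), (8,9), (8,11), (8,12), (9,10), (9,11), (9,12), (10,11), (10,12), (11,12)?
Yes — and in fact it has an Eulerian circuit (the graph is connected and all 12 vertices have even degree)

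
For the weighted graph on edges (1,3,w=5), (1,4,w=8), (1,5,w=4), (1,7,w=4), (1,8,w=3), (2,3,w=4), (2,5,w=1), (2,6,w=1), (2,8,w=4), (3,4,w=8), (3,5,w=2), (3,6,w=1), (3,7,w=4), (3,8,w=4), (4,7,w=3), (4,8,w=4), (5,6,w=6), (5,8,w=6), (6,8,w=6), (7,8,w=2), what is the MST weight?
15 (MST edges: (1,5,w=4), (1,8,w=3), (2,5,w=1), (2,6,w=1), (3,6,w=1), (4,7,w=3), (7,8,w=2); sum of weights 4 + 3 + 1 + 1 + 1 + 3 + 2 = 15)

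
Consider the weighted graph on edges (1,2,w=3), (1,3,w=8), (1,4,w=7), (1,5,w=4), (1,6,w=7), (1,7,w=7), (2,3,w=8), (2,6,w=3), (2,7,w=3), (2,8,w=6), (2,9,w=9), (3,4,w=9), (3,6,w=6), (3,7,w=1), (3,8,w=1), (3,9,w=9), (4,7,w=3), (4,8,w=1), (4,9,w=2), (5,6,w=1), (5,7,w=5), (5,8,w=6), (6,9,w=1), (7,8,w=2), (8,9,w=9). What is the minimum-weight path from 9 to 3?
4 (path: 9 -> 4 -> 8 -> 3; weights 2 + 1 + 1 = 4)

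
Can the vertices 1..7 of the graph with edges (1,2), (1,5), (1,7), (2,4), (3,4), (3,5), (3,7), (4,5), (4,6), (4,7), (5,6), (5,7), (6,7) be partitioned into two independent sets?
No (odd cycle of length 3: 5 -> 1 -> 7 -> 5)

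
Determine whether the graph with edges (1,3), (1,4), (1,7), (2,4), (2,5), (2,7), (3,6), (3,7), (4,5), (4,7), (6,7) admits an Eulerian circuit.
No (4 vertices have odd degree: {1, 2, 3, 7}; Eulerian circuit requires 0)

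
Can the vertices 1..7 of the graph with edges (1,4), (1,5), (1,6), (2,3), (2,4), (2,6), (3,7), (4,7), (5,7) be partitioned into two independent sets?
Yes. Partition: {1, 2, 7}, {3, 4, 5, 6}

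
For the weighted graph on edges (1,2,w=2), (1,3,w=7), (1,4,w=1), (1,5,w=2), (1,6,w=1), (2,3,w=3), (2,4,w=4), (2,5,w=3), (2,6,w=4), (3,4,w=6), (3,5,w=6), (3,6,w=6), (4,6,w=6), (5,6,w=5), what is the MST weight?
9 (MST edges: (1,2,w=2), (1,4,w=1), (1,5,w=2), (1,6,w=1), (2,3,w=3); sum of weights 2 + 1 + 2 + 1 + 3 = 9)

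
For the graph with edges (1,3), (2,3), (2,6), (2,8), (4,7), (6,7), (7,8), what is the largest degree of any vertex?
3 (attained at vertices 2, 7)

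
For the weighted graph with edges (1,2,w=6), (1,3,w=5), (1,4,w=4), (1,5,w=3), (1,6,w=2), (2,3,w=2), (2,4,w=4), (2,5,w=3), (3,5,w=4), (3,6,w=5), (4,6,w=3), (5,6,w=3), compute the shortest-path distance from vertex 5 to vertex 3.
4 (path: 5 -> 3; weights 4 = 4)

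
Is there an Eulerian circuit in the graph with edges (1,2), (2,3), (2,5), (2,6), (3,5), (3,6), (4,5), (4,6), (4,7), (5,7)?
No (4 vertices have odd degree: {1, 3, 4, 6}; Eulerian circuit requires 0)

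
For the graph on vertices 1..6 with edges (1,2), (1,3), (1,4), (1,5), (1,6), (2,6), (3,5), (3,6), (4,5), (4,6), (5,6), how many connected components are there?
1 (components: {1, 2, 3, 4, 5, 6})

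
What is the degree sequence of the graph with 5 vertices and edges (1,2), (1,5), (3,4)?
[2, 1, 1, 1, 1] (degrees: deg(1)=2, deg(2)=1, deg(3)=1, deg(4)=1, deg(5)=1)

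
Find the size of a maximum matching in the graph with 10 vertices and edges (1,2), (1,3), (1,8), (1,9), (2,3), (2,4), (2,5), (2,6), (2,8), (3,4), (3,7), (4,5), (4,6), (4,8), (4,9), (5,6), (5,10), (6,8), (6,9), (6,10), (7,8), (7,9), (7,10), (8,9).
5 (matching: (1,8), (2,6), (3,7), (4,9), (5,10); upper bound floor(n/2) = floor(10/2) = 5)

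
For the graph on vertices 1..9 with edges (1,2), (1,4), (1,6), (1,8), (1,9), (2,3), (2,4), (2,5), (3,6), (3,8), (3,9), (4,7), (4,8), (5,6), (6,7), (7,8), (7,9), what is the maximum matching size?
4 (matching: (1,4), (3,8), (5,6), (7,9); upper bound floor(n/2) = floor(9/2) = 4)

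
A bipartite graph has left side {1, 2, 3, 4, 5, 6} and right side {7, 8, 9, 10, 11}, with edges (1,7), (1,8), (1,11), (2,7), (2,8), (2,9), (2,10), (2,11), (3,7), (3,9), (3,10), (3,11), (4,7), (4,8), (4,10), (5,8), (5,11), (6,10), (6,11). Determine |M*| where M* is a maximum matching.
5 (matching: (1,11), (2,10), (3,9), (4,7), (5,8); upper bound min(|L|,|R|) = min(6,5) = 5)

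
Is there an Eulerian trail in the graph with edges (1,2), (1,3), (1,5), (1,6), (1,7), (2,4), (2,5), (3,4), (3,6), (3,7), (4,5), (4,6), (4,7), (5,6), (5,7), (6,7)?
No (6 vertices have odd degree: {1, 2, 4, 5, 6, 7}; Eulerian path requires 0 or 2)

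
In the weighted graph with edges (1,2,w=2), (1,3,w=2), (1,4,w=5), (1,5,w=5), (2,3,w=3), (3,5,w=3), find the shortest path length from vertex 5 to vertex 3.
3 (path: 5 -> 3; weights 3 = 3)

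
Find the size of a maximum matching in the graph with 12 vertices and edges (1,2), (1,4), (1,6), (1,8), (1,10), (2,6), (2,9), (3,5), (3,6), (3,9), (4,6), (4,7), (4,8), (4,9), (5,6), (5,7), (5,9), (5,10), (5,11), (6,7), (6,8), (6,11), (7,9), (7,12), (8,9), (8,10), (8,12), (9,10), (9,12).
6 (matching: (1,4), (2,9), (3,5), (6,11), (7,12), (8,10); upper bound floor(n/2) = floor(12/2) = 6)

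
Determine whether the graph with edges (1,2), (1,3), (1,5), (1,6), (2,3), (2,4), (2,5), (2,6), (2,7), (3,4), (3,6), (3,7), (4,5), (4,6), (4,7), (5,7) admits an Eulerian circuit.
No (2 vertices have odd degree: {3, 4}; Eulerian circuit requires 0)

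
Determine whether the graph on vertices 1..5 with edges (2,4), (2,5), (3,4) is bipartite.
Yes. Partition: {1, 2, 3}, {4, 5}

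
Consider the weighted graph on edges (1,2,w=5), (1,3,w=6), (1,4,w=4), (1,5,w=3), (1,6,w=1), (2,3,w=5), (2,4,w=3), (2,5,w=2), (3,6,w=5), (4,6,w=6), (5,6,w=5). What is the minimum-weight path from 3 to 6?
5 (path: 3 -> 6; weights 5 = 5)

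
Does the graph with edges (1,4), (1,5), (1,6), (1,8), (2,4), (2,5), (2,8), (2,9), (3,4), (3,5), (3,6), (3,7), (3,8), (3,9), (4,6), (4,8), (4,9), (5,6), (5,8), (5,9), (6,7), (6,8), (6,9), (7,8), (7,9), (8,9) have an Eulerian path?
Yes (the graph is connected and exactly 2 vertices have odd degree: {6, 9}; any Eulerian path must start and end at those)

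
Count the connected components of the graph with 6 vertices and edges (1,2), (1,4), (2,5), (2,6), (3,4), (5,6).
1 (components: {1, 2, 3, 4, 5, 6})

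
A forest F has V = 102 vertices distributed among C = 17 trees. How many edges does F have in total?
85 (Each of the 17 component trees on V_i vertices has V_i - 1 edges; summing gives V - C = 102 - 17 = 85)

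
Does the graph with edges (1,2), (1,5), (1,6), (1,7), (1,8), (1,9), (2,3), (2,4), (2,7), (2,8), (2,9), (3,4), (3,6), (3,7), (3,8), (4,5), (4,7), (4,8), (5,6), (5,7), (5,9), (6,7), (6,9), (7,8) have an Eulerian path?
No (6 vertices have odd degree: {3, 4, 5, 6, 7, 8}; Eulerian path requires 0 or 2)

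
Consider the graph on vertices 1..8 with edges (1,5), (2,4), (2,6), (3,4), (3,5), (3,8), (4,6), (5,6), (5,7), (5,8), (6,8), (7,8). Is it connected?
Yes (BFS from 1 visits [1, 5, 3, 6, 7, 8, 4, 2] — all 8 vertices reached)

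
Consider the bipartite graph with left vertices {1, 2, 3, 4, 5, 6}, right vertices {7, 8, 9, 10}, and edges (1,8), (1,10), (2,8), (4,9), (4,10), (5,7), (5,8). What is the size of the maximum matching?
4 (matching: (1,10), (2,8), (4,9), (5,7); upper bound min(|L|,|R|) = min(6,4) = 4)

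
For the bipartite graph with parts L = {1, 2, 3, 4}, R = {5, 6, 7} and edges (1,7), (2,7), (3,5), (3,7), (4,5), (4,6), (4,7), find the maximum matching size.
3 (matching: (1,7), (3,5), (4,6); upper bound min(|L|,|R|) = min(4,3) = 3)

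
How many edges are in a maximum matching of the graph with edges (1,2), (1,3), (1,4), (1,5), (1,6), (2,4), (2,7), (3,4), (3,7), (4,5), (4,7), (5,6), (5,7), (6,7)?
3 (matching: (1,6), (2,4), (5,7); upper bound floor(n/2) = floor(7/2) = 3)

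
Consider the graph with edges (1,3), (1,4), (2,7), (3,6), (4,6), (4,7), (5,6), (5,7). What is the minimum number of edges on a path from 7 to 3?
3 (path: 7 -> 5 -> 6 -> 3, 3 edges)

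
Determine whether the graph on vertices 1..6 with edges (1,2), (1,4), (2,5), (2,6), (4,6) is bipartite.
Yes. Partition: {1, 3, 5, 6}, {2, 4}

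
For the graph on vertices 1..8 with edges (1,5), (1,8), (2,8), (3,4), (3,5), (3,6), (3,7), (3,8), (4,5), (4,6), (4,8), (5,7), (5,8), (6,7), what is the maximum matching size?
4 (matching: (1,5), (2,8), (3,7), (4,6); upper bound floor(n/2) = floor(8/2) = 4)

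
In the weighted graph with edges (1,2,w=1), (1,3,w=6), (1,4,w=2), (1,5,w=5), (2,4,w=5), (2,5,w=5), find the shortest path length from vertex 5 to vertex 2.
5 (path: 5 -> 2; weights 5 = 5)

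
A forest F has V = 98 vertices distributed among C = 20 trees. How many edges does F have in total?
78 (Each of the 20 component trees on V_i vertices has V_i - 1 edges; summing gives V - C = 98 - 20 = 78)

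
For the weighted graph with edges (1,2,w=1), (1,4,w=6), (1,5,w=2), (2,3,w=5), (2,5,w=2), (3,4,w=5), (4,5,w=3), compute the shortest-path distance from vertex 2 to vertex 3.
5 (path: 2 -> 3; weights 5 = 5)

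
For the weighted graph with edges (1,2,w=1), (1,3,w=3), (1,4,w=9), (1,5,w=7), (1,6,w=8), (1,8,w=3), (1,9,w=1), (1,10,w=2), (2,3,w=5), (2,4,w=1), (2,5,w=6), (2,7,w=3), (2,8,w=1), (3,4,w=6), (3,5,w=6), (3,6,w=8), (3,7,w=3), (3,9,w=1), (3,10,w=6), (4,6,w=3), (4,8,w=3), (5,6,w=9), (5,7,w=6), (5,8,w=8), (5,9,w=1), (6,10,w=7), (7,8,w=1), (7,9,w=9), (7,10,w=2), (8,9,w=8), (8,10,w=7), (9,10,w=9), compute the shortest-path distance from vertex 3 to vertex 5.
2 (path: 3 -> 9 -> 5; weights 1 + 1 = 2)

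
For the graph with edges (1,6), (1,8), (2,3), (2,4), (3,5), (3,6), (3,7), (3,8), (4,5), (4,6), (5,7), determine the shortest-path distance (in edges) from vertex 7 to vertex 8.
2 (path: 7 -> 3 -> 8, 2 edges)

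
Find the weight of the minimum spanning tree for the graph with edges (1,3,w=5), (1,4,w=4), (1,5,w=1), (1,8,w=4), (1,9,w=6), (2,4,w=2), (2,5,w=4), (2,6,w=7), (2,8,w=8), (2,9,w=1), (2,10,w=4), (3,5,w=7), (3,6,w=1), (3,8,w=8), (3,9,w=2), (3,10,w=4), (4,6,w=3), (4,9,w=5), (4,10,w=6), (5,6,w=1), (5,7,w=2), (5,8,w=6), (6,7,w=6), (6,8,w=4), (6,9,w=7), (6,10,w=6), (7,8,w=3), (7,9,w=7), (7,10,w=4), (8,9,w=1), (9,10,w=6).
15 (MST edges: (1,5,w=1), (2,4,w=2), (2,9,w=1), (2,10,w=4), (3,6,w=1), (3,9,w=2), (5,6,w=1), (5,7,w=2), (8,9,w=1); sum of weights 1 + 2 + 1 + 4 + 1 + 2 + 1 + 2 + 1 = 15)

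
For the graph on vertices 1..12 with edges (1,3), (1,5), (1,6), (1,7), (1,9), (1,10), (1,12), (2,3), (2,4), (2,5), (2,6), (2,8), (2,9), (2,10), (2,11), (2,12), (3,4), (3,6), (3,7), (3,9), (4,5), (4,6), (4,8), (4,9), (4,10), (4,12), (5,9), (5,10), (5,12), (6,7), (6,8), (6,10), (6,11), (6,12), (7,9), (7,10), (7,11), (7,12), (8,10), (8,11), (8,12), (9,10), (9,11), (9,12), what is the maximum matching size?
6 (matching: (1,7), (2,8), (3,6), (4,10), (5,12), (9,11); upper bound floor(n/2) = floor(12/2) = 6)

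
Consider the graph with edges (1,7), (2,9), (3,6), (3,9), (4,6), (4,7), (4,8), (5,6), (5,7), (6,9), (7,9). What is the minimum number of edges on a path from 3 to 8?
3 (path: 3 -> 6 -> 4 -> 8, 3 edges)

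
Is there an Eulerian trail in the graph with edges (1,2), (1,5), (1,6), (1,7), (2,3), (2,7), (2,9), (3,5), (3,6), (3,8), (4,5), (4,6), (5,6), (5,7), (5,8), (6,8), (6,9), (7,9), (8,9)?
Yes — and in fact it has an Eulerian circuit (the graph is connected and all 9 vertices have even degree)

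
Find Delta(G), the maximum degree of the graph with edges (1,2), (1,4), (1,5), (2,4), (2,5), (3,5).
3 (attained at vertices 1, 2, 5)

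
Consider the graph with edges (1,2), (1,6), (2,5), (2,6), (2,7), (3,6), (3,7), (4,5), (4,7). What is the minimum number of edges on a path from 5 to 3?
3 (path: 5 -> 4 -> 7 -> 3, 3 edges)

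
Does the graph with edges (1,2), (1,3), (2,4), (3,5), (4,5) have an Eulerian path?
Yes — and in fact it has an Eulerian circuit (the graph is connected and all 5 vertices have even degree)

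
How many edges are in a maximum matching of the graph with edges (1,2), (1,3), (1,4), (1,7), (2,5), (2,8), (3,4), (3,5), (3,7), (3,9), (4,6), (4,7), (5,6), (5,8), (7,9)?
4 (matching: (1,7), (3,9), (4,6), (5,8); upper bound floor(n/2) = floor(9/2) = 4)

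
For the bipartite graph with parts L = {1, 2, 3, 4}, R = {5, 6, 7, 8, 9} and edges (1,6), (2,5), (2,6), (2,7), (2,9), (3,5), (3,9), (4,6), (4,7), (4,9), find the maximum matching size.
4 (matching: (1,6), (2,9), (3,5), (4,7); upper bound min(|L|,|R|) = min(4,5) = 4)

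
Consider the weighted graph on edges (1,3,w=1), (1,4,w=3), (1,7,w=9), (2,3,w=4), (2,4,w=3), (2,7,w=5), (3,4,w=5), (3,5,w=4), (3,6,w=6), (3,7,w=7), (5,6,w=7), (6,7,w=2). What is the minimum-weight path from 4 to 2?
3 (path: 4 -> 2; weights 3 = 3)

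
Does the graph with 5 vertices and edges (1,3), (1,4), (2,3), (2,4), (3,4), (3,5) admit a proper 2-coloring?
No (odd cycle of length 3: 4 -> 1 -> 3 -> 4)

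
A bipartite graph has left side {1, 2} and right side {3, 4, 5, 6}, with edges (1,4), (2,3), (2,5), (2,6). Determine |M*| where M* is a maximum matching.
2 (matching: (1,4), (2,6); upper bound min(|L|,|R|) = min(2,4) = 2)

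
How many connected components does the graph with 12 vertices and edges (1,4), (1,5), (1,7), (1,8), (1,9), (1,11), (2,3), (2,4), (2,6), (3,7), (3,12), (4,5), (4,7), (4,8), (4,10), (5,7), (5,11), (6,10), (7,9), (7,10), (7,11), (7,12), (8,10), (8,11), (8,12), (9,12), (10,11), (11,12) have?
1 (components: {1, 2, 3, 4, 5, 6, 7, 8, 9, 10, 11, 12})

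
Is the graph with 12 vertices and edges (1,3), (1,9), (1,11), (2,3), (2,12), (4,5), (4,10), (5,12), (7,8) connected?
No, it has 3 components: {1, 2, 3, 4, 5, 9, 10, 11, 12}, {6}, {7, 8}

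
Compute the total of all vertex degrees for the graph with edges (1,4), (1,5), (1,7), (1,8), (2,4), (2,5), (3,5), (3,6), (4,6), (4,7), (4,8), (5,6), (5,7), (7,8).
28 (handshake: sum of degrees = 2|E| = 2 x 14 = 28)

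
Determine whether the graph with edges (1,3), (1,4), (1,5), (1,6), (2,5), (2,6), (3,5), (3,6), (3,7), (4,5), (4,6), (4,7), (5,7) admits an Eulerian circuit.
No (2 vertices have odd degree: {5, 7}; Eulerian circuit requires 0)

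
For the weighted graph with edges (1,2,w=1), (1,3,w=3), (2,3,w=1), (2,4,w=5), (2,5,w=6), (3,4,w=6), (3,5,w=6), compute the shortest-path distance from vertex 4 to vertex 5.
11 (path: 4 -> 2 -> 5; weights 5 + 6 = 11)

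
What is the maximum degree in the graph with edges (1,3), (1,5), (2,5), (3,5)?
3 (attained at vertex 5)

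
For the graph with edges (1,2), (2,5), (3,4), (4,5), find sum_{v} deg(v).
8 (handshake: sum of degrees = 2|E| = 2 x 4 = 8)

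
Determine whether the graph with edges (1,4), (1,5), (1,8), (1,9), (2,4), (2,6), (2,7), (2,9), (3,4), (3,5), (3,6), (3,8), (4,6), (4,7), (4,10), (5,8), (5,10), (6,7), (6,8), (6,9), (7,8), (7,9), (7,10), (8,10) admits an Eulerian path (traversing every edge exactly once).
Yes — and in fact it has an Eulerian circuit (the graph is connected and all 10 vertices have even degree)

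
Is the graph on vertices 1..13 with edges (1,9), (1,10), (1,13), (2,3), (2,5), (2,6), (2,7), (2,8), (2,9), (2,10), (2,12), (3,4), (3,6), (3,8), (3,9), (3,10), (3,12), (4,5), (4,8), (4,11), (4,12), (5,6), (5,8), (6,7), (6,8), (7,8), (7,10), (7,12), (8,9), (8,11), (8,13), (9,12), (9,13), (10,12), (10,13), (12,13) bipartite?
No (odd cycle of length 3: 13 -> 1 -> 10 -> 13)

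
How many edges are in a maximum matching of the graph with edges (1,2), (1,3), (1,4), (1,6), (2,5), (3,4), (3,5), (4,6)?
3 (matching: (1,6), (2,5), (3,4); upper bound floor(n/2) = floor(6/2) = 3)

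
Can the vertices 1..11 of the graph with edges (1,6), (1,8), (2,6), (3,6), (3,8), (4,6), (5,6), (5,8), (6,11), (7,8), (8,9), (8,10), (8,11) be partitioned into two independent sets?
Yes. Partition: {1, 2, 3, 4, 5, 7, 9, 10, 11}, {6, 8}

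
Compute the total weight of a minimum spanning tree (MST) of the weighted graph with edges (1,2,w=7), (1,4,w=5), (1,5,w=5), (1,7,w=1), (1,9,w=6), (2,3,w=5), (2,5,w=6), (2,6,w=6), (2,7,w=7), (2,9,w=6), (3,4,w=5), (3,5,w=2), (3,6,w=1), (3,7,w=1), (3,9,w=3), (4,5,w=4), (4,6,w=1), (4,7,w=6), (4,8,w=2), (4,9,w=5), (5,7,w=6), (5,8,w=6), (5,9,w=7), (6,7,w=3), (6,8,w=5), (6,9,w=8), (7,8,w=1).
15 (MST edges: (1,7,w=1), (2,3,w=5), (3,5,w=2), (3,6,w=1), (3,7,w=1), (3,9,w=3), (4,6,w=1), (7,8,w=1); sum of weights 1 + 5 + 2 + 1 + 1 + 3 + 1 + 1 = 15)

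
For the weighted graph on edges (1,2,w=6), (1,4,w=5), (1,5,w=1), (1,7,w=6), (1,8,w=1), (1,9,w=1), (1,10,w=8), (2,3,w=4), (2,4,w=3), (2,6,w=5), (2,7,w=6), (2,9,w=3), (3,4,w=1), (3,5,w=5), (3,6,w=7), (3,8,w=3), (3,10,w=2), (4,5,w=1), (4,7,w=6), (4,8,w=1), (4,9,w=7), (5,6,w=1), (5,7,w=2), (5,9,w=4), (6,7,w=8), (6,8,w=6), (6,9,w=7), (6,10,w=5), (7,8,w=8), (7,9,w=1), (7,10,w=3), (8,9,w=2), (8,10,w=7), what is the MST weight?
12 (MST edges: (1,5,w=1), (1,8,w=1), (1,9,w=1), (2,9,w=3), (3,4,w=1), (3,10,w=2), (4,5,w=1), (5,6,w=1), (7,9,w=1); sum of weights 1 + 1 + 1 + 3 + 1 + 2 + 1 + 1 + 1 = 12)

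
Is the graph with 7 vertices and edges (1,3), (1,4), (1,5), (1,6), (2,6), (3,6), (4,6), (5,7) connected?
Yes (BFS from 1 visits [1, 3, 4, 5, 6, 7, 2] — all 7 vertices reached)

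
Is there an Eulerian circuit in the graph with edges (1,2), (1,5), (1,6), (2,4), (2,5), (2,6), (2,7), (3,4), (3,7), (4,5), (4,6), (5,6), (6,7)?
No (4 vertices have odd degree: {1, 2, 6, 7}; Eulerian circuit requires 0)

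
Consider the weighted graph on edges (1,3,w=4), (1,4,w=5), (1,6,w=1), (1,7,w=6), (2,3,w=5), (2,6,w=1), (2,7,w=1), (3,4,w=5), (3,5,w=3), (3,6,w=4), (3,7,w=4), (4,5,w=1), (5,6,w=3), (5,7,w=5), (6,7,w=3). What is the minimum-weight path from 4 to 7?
6 (path: 4 -> 5 -> 7; weights 1 + 5 = 6)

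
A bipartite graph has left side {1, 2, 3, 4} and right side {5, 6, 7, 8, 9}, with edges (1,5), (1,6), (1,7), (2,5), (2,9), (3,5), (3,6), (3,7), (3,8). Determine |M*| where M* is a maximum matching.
3 (matching: (1,7), (2,9), (3,8); upper bound min(|L|,|R|) = min(4,5) = 4)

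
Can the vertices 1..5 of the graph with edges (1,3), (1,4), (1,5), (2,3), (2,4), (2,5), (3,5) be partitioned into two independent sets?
No (odd cycle of length 3: 5 -> 1 -> 3 -> 5)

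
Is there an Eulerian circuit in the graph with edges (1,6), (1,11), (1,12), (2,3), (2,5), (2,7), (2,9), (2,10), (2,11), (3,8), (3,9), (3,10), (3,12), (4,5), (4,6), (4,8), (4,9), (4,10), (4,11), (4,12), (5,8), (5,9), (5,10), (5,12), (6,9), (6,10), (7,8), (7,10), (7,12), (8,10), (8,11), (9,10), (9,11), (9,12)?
No (4 vertices have odd degree: {1, 3, 4, 11}; Eulerian circuit requires 0)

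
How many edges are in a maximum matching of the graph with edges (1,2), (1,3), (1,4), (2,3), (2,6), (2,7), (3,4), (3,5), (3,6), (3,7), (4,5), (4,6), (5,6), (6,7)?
3 (matching: (2,7), (3,5), (4,6); upper bound floor(n/2) = floor(7/2) = 3)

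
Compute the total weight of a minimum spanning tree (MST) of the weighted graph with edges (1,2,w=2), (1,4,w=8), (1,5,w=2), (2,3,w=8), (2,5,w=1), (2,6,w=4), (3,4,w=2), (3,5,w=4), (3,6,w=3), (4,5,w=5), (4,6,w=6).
12 (MST edges: (1,5,w=2), (2,5,w=1), (2,6,w=4), (3,4,w=2), (3,6,w=3); sum of weights 2 + 1 + 4 + 2 + 3 = 12)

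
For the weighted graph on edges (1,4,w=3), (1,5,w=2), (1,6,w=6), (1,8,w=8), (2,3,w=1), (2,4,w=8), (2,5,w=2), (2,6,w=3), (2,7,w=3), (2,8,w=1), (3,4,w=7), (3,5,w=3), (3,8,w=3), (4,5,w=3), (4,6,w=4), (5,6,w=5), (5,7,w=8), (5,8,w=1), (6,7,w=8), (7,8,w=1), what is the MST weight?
12 (MST edges: (1,4,w=3), (1,5,w=2), (2,3,w=1), (2,6,w=3), (2,8,w=1), (5,8,w=1), (7,8,w=1); sum of weights 3 + 2 + 1 + 3 + 1 + 1 + 1 = 12)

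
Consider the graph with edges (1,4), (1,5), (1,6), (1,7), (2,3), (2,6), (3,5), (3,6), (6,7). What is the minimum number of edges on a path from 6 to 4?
2 (path: 6 -> 1 -> 4, 2 edges)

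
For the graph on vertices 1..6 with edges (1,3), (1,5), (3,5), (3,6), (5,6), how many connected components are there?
3 (components: {1, 3, 5, 6}, {2}, {4})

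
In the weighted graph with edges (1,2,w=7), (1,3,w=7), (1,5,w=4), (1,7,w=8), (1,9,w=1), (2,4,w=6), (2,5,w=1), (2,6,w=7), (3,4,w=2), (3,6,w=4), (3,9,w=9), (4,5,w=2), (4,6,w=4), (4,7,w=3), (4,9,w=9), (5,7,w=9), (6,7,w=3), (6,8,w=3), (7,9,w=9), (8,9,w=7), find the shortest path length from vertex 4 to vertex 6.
4 (path: 4 -> 6; weights 4 = 4)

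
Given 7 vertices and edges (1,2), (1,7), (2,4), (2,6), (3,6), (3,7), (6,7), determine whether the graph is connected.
No, it has 2 components: {1, 2, 3, 4, 6, 7}, {5}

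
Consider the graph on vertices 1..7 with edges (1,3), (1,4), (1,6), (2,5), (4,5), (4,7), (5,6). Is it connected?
Yes (BFS from 1 visits [1, 3, 4, 6, 5, 7, 2] — all 7 vertices reached)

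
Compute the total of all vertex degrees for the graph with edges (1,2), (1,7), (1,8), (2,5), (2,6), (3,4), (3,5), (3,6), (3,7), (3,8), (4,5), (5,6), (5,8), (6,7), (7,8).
30 (handshake: sum of degrees = 2|E| = 2 x 15 = 30)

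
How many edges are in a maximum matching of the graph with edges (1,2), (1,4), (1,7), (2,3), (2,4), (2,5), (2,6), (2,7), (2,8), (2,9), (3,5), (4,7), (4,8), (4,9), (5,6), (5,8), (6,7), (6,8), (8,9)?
4 (matching: (1,7), (2,8), (4,9), (5,6); upper bound floor(n/2) = floor(9/2) = 4)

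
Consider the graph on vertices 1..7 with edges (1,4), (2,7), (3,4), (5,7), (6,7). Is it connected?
No, it has 2 components: {1, 3, 4}, {2, 5, 6, 7}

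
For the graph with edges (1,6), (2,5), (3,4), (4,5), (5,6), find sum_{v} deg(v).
10 (handshake: sum of degrees = 2|E| = 2 x 5 = 10)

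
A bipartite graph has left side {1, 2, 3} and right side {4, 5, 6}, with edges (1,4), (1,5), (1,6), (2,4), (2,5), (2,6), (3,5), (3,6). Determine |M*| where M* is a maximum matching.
3 (matching: (1,6), (2,4), (3,5); upper bound min(|L|,|R|) = min(3,3) = 3)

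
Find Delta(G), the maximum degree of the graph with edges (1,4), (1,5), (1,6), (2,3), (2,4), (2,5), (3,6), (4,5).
3 (attained at vertices 1, 2, 4, 5)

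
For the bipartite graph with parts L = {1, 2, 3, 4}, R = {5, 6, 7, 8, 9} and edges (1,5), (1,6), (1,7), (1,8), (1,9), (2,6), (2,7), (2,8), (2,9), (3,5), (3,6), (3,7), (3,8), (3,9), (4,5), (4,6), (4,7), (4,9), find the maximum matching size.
4 (matching: (1,9), (2,8), (3,7), (4,6); upper bound min(|L|,|R|) = min(4,5) = 4)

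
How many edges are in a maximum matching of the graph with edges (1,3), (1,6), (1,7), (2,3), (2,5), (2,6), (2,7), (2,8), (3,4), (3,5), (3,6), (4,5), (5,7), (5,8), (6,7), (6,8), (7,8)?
4 (matching: (1,7), (2,6), (3,4), (5,8); upper bound floor(n/2) = floor(8/2) = 4)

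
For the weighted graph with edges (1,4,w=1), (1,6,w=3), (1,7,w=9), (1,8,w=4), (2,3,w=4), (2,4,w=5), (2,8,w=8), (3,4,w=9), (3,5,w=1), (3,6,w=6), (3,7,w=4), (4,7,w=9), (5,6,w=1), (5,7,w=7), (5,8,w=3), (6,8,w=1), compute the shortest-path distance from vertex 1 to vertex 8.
4 (path: 1 -> 8; weights 4 = 4)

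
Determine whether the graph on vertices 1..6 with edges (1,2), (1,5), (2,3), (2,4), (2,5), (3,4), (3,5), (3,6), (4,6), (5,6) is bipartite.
No (odd cycle of length 3: 2 -> 1 -> 5 -> 2)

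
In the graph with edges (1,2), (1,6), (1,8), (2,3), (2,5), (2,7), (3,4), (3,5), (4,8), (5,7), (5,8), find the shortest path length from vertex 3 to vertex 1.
2 (path: 3 -> 2 -> 1, 2 edges)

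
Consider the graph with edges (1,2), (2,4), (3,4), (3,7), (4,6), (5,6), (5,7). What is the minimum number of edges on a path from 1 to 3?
3 (path: 1 -> 2 -> 4 -> 3, 3 edges)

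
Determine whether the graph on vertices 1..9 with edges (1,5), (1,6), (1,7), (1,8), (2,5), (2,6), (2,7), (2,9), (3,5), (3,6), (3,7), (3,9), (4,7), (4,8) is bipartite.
Yes. Partition: {1, 2, 3, 4}, {5, 6, 7, 8, 9}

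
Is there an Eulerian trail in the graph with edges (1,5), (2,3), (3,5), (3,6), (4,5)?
No (6 vertices have odd degree: {1, 2, 3, 4, 5, 6}; Eulerian path requires 0 or 2)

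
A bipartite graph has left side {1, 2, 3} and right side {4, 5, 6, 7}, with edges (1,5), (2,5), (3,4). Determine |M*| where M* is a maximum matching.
2 (matching: (1,5), (3,4); upper bound min(|L|,|R|) = min(3,4) = 3)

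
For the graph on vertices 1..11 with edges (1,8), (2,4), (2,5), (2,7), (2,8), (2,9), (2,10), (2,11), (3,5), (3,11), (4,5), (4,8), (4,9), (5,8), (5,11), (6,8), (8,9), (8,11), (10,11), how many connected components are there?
1 (components: {1, 2, 3, 4, 5, 6, 7, 8, 9, 10, 11})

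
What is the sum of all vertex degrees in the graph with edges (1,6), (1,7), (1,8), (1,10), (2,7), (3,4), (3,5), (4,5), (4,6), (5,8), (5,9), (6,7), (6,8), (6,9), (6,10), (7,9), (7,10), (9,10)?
36 (handshake: sum of degrees = 2|E| = 2 x 18 = 36)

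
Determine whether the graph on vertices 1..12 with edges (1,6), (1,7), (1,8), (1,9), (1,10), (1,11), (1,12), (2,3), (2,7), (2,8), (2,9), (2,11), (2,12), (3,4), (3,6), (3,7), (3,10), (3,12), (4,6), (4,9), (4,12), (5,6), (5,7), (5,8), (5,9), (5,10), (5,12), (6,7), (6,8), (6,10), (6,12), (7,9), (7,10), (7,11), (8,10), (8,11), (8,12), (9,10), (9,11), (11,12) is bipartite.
No (odd cycle of length 3: 6 -> 1 -> 12 -> 6)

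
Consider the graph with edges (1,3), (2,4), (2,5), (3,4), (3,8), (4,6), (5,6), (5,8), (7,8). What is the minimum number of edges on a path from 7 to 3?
2 (path: 7 -> 8 -> 3, 2 edges)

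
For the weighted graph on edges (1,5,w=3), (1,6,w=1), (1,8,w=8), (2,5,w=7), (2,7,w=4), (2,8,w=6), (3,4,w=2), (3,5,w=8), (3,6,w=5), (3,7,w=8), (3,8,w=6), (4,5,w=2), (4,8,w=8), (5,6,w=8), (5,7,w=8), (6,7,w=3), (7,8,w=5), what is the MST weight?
20 (MST edges: (1,5,w=3), (1,6,w=1), (2,7,w=4), (3,4,w=2), (4,5,w=2), (6,7,w=3), (7,8,w=5); sum of weights 3 + 1 + 4 + 2 + 2 + 3 + 5 = 20)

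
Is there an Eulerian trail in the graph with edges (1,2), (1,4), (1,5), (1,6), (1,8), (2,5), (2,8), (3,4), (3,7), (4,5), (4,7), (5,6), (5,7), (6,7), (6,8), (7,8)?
No (4 vertices have odd degree: {1, 2, 5, 7}; Eulerian path requires 0 or 2)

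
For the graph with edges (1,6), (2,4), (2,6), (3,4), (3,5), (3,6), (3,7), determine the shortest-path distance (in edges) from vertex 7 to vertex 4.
2 (path: 7 -> 3 -> 4, 2 edges)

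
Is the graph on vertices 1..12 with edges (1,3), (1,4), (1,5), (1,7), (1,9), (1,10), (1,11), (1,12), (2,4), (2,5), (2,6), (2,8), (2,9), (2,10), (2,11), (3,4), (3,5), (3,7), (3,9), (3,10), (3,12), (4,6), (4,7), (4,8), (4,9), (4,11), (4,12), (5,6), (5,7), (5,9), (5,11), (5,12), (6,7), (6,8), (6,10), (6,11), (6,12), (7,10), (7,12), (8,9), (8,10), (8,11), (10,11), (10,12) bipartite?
No (odd cycle of length 3: 10 -> 1 -> 12 -> 10)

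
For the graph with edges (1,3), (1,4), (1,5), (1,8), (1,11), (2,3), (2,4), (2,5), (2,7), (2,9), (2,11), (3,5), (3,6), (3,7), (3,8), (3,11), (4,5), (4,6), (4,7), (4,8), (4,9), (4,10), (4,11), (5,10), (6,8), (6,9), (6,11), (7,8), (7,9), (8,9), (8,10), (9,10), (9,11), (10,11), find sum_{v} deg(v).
68 (handshake: sum of degrees = 2|E| = 2 x 34 = 68)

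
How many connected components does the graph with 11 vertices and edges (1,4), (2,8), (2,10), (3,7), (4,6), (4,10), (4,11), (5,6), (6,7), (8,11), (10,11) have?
2 (components: {1, 2, 3, 4, 5, 6, 7, 8, 10, 11}, {9})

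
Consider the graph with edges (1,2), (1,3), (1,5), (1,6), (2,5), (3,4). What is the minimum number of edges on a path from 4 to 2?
3 (path: 4 -> 3 -> 1 -> 2, 3 edges)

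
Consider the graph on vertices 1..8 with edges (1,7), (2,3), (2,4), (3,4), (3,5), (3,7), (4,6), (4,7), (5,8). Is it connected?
Yes (BFS from 1 visits [1, 7, 3, 4, 2, 5, 6, 8] — all 8 vertices reached)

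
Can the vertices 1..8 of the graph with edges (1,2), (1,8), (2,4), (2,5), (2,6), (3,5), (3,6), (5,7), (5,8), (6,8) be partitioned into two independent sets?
Yes. Partition: {1, 4, 5, 6}, {2, 3, 7, 8}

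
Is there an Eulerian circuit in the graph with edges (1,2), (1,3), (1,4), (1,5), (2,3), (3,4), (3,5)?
Yes (the graph is connected and all 5 vertices have even degree)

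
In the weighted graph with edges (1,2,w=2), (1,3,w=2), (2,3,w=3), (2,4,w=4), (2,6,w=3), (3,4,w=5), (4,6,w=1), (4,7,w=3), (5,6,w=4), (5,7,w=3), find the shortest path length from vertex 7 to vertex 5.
3 (path: 7 -> 5; weights 3 = 3)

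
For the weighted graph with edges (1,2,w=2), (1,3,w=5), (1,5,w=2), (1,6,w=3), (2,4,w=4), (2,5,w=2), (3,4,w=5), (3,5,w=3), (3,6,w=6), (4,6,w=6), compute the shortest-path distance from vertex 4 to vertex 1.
6 (path: 4 -> 2 -> 1; weights 4 + 2 = 6)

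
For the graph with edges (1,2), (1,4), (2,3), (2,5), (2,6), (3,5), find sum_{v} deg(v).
12 (handshake: sum of degrees = 2|E| = 2 x 6 = 12)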